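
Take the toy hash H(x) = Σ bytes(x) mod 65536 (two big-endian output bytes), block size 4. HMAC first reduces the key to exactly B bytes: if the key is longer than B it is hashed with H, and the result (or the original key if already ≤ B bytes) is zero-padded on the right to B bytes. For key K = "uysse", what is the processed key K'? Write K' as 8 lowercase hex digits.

|K| = 5 > B = 4, so first hash the key.
H(K): sum = 117+121+115+115+101 = 569 → 02 39.
Zero-pad H(K) = 02 39 to 4 bytes: K' = 02 39 00 00.

02390000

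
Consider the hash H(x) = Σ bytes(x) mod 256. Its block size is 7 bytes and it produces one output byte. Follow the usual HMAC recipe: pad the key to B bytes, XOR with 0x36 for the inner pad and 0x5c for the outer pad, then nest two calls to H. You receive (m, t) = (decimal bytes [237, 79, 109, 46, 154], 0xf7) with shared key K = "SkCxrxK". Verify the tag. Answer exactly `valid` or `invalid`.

Key "SkCxrxK" = 53 6b 43 78 72 78 4b is exactly B = 7 bytes: K' = 53 6b 43 78 72 78 4b.
K' ⊕ ipad = 65 5d 75 4e 44 4e 7d; K' ⊕ opad = 0f 37 1f 24 2e 24 17.
Inner hash: sum = 101+93+117+78+68+78+125+237+79+109+46+154 = 1285; mod 256 = 5 → 05.
Outer hash (recomputed tag): sum = 15+55+31+36+46+36+23+5 = 247 → f7.
Recomputed tag = f7; claimed = f7 → match.

valid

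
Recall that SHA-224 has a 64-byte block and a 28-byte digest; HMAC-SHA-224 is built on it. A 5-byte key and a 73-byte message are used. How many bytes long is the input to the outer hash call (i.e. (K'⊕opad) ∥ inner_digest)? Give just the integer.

92

Key is 5 ≤ 64 bytes, zero-padded: |K'| = 64.
Outer input = (K'⊕opad) ∥ H(inner) → 64 + 28 = 92 bytes.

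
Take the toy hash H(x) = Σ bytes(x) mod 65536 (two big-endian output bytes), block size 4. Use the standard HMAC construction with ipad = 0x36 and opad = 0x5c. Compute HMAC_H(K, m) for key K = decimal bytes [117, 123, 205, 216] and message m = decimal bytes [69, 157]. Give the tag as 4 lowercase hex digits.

01c3

Key decimal bytes [117, 123, 205, 216] = 75 7b cd d8 is exactly B = 4 bytes: K' = 75 7b cd d8.
K' ⊕ ipad = 43 4d fb ee.  K' ⊕ opad = 29 27 91 84.
Inner input = (K'⊕ipad) ∥ m = 43 4d fb ee ∥ 45 9d.
Inner hash: sum = 67+77+251+238+69+157 = 859 → 03 5b.
Outer input = (K'⊕opad) ∥ inner = 29 27 91 84 ∥ 03 5b.
Outer hash (tag): sum = 41+39+145+132+3+91 = 451 → 01 c3.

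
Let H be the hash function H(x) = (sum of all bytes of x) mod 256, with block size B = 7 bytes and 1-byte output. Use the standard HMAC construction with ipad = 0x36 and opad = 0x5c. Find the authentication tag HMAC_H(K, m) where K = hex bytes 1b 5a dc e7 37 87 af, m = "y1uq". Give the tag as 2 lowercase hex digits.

Key hex bytes 1b 5a dc e7 37 87 af is exactly B = 7 bytes: K' = 1b 5a dc e7 37 87 af.
K' ⊕ ipad = 2d 6c ea d1 01 b1 99.  K' ⊕ opad = 47 06 80 bb 6b db f3.
Inner input = (K'⊕ipad) ∥ m = 2d 6c ea d1 01 b1 99 ∥ 79 31 75 71.
Inner hash: sum = 45+108+234+209+1+177+153+121+49+117+113 = 1327; mod 256 = 47 → 2f.
Outer input = (K'⊕opad) ∥ inner = 47 06 80 bb 6b db f3 ∥ 2f.
Outer hash (tag): sum = 71+6+128+187+107+219+243+47 = 1008; mod 256 = 240 → f0.

f0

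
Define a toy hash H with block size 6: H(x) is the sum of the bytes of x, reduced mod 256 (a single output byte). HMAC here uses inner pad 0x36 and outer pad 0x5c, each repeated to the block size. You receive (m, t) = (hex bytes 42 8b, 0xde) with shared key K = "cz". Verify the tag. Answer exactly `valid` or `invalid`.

invalid

Key "cz" = 63 7a is 2 bytes ≤ B = 6; zero-pad to 6 bytes: K' = 63 7a 00 00 00 00.
K' ⊕ ipad = 55 4c 36 36 36 36; K' ⊕ opad = 3f 26 5c 5c 5c 5c.
Inner hash: sum = 85+76+54+54+54+54+66+139 = 582; mod 256 = 70 → 46.
Outer hash (recomputed tag): sum = 63+38+92+92+92+92+70 = 539; mod 256 = 27 → 1b.
Recomputed tag = 1b; claimed = de → mismatch.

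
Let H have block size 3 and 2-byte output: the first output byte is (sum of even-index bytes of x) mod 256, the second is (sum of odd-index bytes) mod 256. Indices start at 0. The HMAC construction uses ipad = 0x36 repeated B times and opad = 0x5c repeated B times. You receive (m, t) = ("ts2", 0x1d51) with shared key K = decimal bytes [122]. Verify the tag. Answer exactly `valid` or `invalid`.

invalid

Key decimal bytes [122] = 7a is 1 byte ≤ B = 3; zero-pad to 3 bytes: K' = 7a 00 00.
K' ⊕ ipad = 4c 36 36; K' ⊕ opad = 26 5c 5c.
Inner hash: even-index sum = 245 mod 256 = 245; odd-index sum = 220 mod 256 = 220 → f5 dc.
Outer hash (recomputed tag): even-index sum = 350 mod 256 = 94; odd-index sum = 337 mod 256 = 81 → 5e 51.
Recomputed tag = 5e51; claimed = 1d51 → mismatch.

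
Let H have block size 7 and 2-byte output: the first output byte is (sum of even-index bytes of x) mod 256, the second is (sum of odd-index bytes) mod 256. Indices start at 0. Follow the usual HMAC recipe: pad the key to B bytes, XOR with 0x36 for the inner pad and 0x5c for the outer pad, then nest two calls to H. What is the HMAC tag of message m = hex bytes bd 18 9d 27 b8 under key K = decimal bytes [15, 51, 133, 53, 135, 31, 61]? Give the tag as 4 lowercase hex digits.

Key decimal bytes [15, 51, 133, 53, 135, 31, 61] = 0f 33 85 35 87 1f 3d is exactly B = 7 bytes: K' = 0f 33 85 35 87 1f 3d.
K' ⊕ ipad = 39 05 b3 03 b1 29 0b.  K' ⊕ opad = 53 6f d9 69 db 43 61.
Inner input = (K'⊕ipad) ∥ m = 39 05 b3 03 b1 29 0b ∥ bd 18 9d 27 b8.
Inner hash: even-index sum = 487 mod 256 = 231; odd-index sum = 579 mod 256 = 67 → e7 43.
Outer input = (K'⊕opad) ∥ inner = 53 6f d9 69 db 43 61 ∥ e7 43.
Outer hash (tag): even-index sum = 683 mod 256 = 171; odd-index sum = 514 mod 256 = 2 → ab 02.

ab02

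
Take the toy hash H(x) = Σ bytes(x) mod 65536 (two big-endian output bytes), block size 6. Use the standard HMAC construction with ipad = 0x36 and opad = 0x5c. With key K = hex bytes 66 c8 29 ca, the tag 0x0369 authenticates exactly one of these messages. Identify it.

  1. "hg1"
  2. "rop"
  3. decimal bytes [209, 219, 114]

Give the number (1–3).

1

Key hex bytes 66 c8 29 ca is 4 bytes ≤ B = 6; zero-pad to 6 bytes: K' = 66 c8 29 ca 00 00.
K' ⊕ ipad = 50 fe 1f fc 36 36; K' ⊕ opad = 3a 94 75 96 5c 5c.
m1: inner = H(50 fe 1f fc 36 36 68 67 31) = 03 d5; tag = H(3a 94 75 96 5c 5c 03 d5) = 0369 ← matches
m2: inner = H(50 fe 1f fc 36 36 72 6f 70) = 04 26; tag = H(3a 94 75 96 5c 5c 04 26) = 02bb
m3: inner = H(50 fe 1f fc 36 36 d1 db 72) = 04 f3; tag = H(3a 94 75 96 5c 5c 04 f3) = 0388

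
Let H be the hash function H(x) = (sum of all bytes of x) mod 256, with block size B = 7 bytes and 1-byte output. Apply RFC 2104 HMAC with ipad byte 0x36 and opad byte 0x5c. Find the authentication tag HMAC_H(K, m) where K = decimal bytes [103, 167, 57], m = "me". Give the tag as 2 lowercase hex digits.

Key decimal bytes [103, 167, 57] = 67 a7 39 is 3 bytes ≤ B = 7; zero-pad to 7 bytes: K' = 67 a7 39 00 00 00 00.
K' ⊕ ipad = 51 91 0f 36 36 36 36.  K' ⊕ opad = 3b fb 65 5c 5c 5c 5c.
Inner input = (K'⊕ipad) ∥ m = 51 91 0f 36 36 36 36 ∥ 6d 65.
Inner hash: sum = 81+145+15+54+54+54+54+109+101 = 667; mod 256 = 155 → 9b.
Outer input = (K'⊕opad) ∥ inner = 3b fb 65 5c 5c 5c 5c ∥ 9b.
Outer hash (tag): sum = 59+251+101+92+92+92+92+155 = 934; mod 256 = 166 → a6.

a6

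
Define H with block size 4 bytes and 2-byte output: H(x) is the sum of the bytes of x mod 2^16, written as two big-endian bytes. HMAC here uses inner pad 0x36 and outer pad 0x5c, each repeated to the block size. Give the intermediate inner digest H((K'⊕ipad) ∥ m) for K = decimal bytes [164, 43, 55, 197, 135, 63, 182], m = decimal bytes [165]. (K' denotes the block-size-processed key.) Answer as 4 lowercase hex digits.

Key decimal bytes [164, 43, 55, 197, 135, 63, 182] = a4 2b 37 c5 87 3f b6 is 7 bytes > B = 4, so hash it first: H(key) = 03 47, then zero-pad to 4 bytes: K' = 03 47 00 00.
K' ⊕ ipad = 35 71 36 36.
Inner input = 35 71 36 36 ∥ a5.
Inner hash: sum = 53+113+54+54+165 = 439 → 01 b7.

01b7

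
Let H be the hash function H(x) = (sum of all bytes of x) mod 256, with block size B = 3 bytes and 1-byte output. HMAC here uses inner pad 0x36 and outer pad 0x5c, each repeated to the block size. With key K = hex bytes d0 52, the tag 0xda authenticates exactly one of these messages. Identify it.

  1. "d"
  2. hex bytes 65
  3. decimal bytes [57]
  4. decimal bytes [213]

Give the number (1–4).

1

Key hex bytes d0 52 is 2 bytes ≤ B = 3; zero-pad to 3 bytes: K' = d0 52 00.
K' ⊕ ipad = e6 64 36; K' ⊕ opad = 8c 0e 5c.
m1: inner = H(e6 64 36 64) = e4; tag = H(8c 0e 5c e4) = da ← matches
m2: inner = H(e6 64 36 65) = e5; tag = H(8c 0e 5c e5) = db
m3: inner = H(e6 64 36 39) = b9; tag = H(8c 0e 5c b9) = af
m4: inner = H(e6 64 36 d5) = 55; tag = H(8c 0e 5c 55) = 4b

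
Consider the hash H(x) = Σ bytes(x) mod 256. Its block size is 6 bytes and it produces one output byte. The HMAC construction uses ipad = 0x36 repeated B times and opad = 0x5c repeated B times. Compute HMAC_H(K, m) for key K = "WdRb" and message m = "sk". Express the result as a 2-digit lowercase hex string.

fc

Key "WdRb" = 57 64 52 62 is 4 bytes ≤ B = 6; zero-pad to 6 bytes: K' = 57 64 52 62 00 00.
K' ⊕ ipad = 61 52 64 54 36 36.  K' ⊕ opad = 0b 38 0e 3e 5c 5c.
Inner input = (K'⊕ipad) ∥ m = 61 52 64 54 36 36 ∥ 73 6b.
Inner hash: sum = 97+82+100+84+54+54+115+107 = 693; mod 256 = 181 → b5.
Outer input = (K'⊕opad) ∥ inner = 0b 38 0e 3e 5c 5c ∥ b5.
Outer hash (tag): sum = 11+56+14+62+92+92+181 = 508; mod 256 = 252 → fc.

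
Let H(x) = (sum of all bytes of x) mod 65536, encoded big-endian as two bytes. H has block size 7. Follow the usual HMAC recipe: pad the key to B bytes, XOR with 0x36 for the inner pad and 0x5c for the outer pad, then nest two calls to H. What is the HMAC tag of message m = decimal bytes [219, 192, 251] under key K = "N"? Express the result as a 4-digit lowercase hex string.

Key "N" = 4e is 1 byte ≤ B = 7; zero-pad to 7 bytes: K' = 4e 00 00 00 00 00 00.
K' ⊕ ipad = 78 36 36 36 36 36 36.  K' ⊕ opad = 12 5c 5c 5c 5c 5c 5c.
Inner input = (K'⊕ipad) ∥ m = 78 36 36 36 36 36 36 ∥ db c0 fb.
Inner hash: sum = 120+54+54+54+54+54+54+219+192+251 = 1106 → 04 52.
Outer input = (K'⊕opad) ∥ inner = 12 5c 5c 5c 5c 5c 5c ∥ 04 52.
Outer hash (tag): sum = 18+92+92+92+92+92+92+4+82 = 656 → 02 90.

0290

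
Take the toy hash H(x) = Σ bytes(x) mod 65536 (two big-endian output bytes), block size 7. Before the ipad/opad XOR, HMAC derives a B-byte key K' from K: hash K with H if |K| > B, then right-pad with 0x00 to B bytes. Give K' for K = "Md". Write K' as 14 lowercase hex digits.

Key "Md" = 4d 64 is 2 bytes ≤ B = 7; zero-pad to 7 bytes: K' = 4d 64 00 00 00 00 00.

4d640000000000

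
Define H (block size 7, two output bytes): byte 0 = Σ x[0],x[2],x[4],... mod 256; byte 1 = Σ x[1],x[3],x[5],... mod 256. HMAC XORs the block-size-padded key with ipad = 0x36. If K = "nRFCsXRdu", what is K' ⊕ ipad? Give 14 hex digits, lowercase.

Key "nRFCsXRdu" = 6e 52 46 43 73 58 52 64 75 is 9 bytes > B = 7, so hash it first: H(key) = ee 51, then zero-pad to 7 bytes: K' = ee 51 00 00 00 00 00.
XOR each byte with 0x36: ee⊕36=d8, 51⊕36=67, 00⊕36=36, 00⊕36=36, 00⊕36=36, 00⊕36=36, 00⊕36=36.

d8673636363636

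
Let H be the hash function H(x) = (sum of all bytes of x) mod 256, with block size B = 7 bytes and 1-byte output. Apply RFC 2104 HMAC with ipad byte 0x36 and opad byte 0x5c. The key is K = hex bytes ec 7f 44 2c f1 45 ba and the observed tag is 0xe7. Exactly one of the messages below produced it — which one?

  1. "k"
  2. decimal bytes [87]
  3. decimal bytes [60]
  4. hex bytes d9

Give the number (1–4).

Key hex bytes ec 7f 44 2c f1 45 ba is exactly B = 7 bytes: K' = ec 7f 44 2c f1 45 ba.
K' ⊕ ipad = da 49 72 1a c7 73 8c; K' ⊕ opad = b0 23 18 70 ad 19 e6.
m1: inner = H(da 49 72 1a c7 73 8c 6b) = e0; tag = H(b0 23 18 70 ad 19 e6 e0) = e7 ← matches
m2: inner = H(da 49 72 1a c7 73 8c 57) = cc; tag = H(b0 23 18 70 ad 19 e6 cc) = d3
m3: inner = H(da 49 72 1a c7 73 8c 3c) = b1; tag = H(b0 23 18 70 ad 19 e6 b1) = b8
m4: inner = H(da 49 72 1a c7 73 8c d9) = 4e; tag = H(b0 23 18 70 ad 19 e6 4e) = 55

1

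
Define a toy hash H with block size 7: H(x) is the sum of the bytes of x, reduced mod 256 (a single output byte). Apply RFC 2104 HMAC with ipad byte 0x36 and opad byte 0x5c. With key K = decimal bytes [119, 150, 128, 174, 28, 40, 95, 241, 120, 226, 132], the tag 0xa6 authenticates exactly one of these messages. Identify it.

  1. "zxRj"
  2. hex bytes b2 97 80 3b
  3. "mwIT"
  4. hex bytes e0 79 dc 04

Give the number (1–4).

Key decimal bytes [119, 150, 128, 174, 28, 40, 95, 241, 120, 226, 132] = 77 96 80 ae 1c 28 5f f1 78 e2 84 is 11 bytes > B = 7, so hash it first: H(key) = ad, then zero-pad to 7 bytes: K' = ad 00 00 00 00 00 00.
K' ⊕ ipad = 9b 36 36 36 36 36 36; K' ⊕ opad = f1 5c 5c 5c 5c 5c 5c.
m1: inner = H(9b 36 36 36 36 36 36 7a 78 52 6a) = 8d; tag = H(f1 5c 5c 5c 5c 5c 5c 8d) = a6 ← matches
m2: inner = H(9b 36 36 36 36 36 36 b2 97 80 3b) = e3; tag = H(f1 5c 5c 5c 5c 5c 5c e3) = fc
m3: inner = H(9b 36 36 36 36 36 36 6d 77 49 54) = 60; tag = H(f1 5c 5c 5c 5c 5c 5c 60) = 79
m4: inner = H(9b 36 36 36 36 36 36 e0 79 dc 04) = 18; tag = H(f1 5c 5c 5c 5c 5c 5c 18) = 31

1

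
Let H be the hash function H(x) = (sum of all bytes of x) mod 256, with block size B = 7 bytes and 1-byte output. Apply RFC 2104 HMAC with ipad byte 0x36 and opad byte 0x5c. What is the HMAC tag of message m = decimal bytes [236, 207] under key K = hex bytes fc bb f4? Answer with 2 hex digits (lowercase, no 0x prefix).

4b

Key hex bytes fc bb f4 is 3 bytes ≤ B = 7; zero-pad to 7 bytes: K' = fc bb f4 00 00 00 00.
K' ⊕ ipad = ca 8d c2 36 36 36 36.  K' ⊕ opad = a0 e7 a8 5c 5c 5c 5c.
Inner input = (K'⊕ipad) ∥ m = ca 8d c2 36 36 36 36 ∥ ec cf.
Inner hash: sum = 202+141+194+54+54+54+54+236+207 = 1196; mod 256 = 172 → ac.
Outer input = (K'⊕opad) ∥ inner = a0 e7 a8 5c 5c 5c 5c ∥ ac.
Outer hash (tag): sum = 160+231+168+92+92+92+92+172 = 1099; mod 256 = 75 → 4b.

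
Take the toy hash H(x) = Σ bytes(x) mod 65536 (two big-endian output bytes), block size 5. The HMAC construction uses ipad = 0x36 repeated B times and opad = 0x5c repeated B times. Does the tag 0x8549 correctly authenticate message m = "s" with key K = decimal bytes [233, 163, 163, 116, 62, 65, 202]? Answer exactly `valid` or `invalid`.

Key decimal bytes [233, 163, 163, 116, 62, 65, 202] = e9 a3 a3 74 3e 41 ca is 7 bytes > B = 5, so hash it first: H(key) = 03 ec, then zero-pad to 5 bytes: K' = 03 ec 00 00 00.
K' ⊕ ipad = 35 da 36 36 36; K' ⊕ opad = 5f b0 5c 5c 5c.
Inner hash: sum = 53+218+54+54+54+115 = 548 → 02 24.
Outer hash (recomputed tag): sum = 95+176+92+92+92+2+36 = 585 → 02 49.
Recomputed tag = 0249; claimed = 8549 → mismatch.

invalid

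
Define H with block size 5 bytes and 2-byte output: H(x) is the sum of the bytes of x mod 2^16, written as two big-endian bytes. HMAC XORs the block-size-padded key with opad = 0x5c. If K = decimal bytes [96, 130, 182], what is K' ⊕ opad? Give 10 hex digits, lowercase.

Key decimal bytes [96, 130, 182] = 60 82 b6 is 3 bytes ≤ B = 5; zero-pad to 5 bytes: K' = 60 82 b6 00 00.
XOR each byte with 0x5c: 60⊕5c=3c, 82⊕5c=de, b6⊕5c=ea, 00⊕5c=5c, 00⊕5c=5c.

3cdeea5c5c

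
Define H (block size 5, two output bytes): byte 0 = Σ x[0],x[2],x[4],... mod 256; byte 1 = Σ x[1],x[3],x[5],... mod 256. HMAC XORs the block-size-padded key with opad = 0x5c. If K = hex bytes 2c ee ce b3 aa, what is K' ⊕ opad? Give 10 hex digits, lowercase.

Key hex bytes 2c ee ce b3 aa is exactly B = 5 bytes: K' = 2c ee ce b3 aa.
XOR each byte with 0x5c: 2c⊕5c=70, ee⊕5c=b2, ce⊕5c=92, b3⊕5c=ef, aa⊕5c=f6.

70b292eff6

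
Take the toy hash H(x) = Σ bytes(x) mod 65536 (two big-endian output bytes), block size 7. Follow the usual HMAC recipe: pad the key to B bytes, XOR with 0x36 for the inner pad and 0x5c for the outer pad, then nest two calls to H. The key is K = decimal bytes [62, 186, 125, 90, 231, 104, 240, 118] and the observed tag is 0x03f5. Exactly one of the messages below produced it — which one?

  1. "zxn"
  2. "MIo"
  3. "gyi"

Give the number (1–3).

2

Key decimal bytes [62, 186, 125, 90, 231, 104, 240, 118] = 3e ba 7d 5a e7 68 f0 76 is 8 bytes > B = 7, so hash it first: H(key) = 04 84, then zero-pad to 7 bytes: K' = 04 84 00 00 00 00 00.
K' ⊕ ipad = 32 b2 36 36 36 36 36; K' ⊕ opad = 58 d8 5c 5c 5c 5c 5c.
m1: inner = H(32 b2 36 36 36 36 36 7a 78 6e) = 03 52; tag = H(58 d8 5c 5c 5c 5c 5c 03 52) = 0351
m2: inner = H(32 b2 36 36 36 36 36 4d 49 6f) = 02 f7; tag = H(58 d8 5c 5c 5c 5c 5c 02 f7) = 03f5 ← matches
m3: inner = H(32 b2 36 36 36 36 36 67 79 69) = 03 3b; tag = H(58 d8 5c 5c 5c 5c 5c 03 3b) = 033a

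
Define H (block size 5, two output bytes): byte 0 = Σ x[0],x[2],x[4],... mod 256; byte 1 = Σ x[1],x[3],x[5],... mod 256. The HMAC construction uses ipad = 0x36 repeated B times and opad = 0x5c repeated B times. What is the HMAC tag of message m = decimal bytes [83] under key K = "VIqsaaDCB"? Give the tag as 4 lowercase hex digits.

Key "VIqsaaDCB" = 56 49 71 73 61 61 44 43 42 is 9 bytes > B = 5, so hash it first: H(key) = ae 60, then zero-pad to 5 bytes: K' = ae 60 00 00 00.
K' ⊕ ipad = 98 56 36 36 36.  K' ⊕ opad = f2 3c 5c 5c 5c.
Inner input = (K'⊕ipad) ∥ m = 98 56 36 36 36 ∥ 53.
Inner hash: even-index sum = 260 mod 256 = 4; odd-index sum = 223 mod 256 = 223 → 04 df.
Outer input = (K'⊕opad) ∥ inner = f2 3c 5c 5c 5c ∥ 04 df.
Outer hash (tag): even-index sum = 649 mod 256 = 137; odd-index sum = 156 mod 256 = 156 → 89 9c.

899c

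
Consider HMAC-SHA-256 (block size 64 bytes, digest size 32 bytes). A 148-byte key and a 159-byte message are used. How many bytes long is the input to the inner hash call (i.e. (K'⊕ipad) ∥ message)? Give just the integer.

Key is 148 > 64 bytes, so it is hashed to 32 bytes then zero-padded to 64: |K'| = 64.
Inner input = (K'⊕ipad) ∥ m → 64 + 159 = 223 bytes.

223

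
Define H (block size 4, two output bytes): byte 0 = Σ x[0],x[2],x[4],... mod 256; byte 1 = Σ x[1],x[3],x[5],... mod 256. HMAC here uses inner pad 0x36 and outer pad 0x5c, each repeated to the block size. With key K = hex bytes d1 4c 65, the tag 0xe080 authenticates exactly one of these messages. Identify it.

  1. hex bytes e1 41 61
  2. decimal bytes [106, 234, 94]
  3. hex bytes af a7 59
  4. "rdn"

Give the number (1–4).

Key hex bytes d1 4c 65 is 3 bytes ≤ B = 4; zero-pad to 4 bytes: K' = d1 4c 65 00.
K' ⊕ ipad = e7 7a 53 36; K' ⊕ opad = 8d 10 39 5c.
m1: inner = H(e7 7a 53 36 e1 41 61) = 7c f1; tag = H(8d 10 39 5c 7c f1) = 425d
m2: inner = H(e7 7a 53 36 6a ea 5e) = 02 9a; tag = H(8d 10 39 5c 02 9a) = c806
m3: inner = H(e7 7a 53 36 af a7 59) = 42 57; tag = H(8d 10 39 5c 42 57) = 08c3
m4: inner = H(e7 7a 53 36 72 64 6e) = 1a 14; tag = H(8d 10 39 5c 1a 14) = e080 ← matches

4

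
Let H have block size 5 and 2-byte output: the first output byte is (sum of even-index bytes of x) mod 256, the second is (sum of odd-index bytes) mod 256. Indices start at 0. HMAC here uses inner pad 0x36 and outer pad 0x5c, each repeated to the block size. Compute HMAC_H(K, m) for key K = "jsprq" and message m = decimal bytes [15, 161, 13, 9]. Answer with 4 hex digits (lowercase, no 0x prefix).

34f0

Key "jsprq" = 6a 73 70 72 71 is exactly B = 5 bytes: K' = 6a 73 70 72 71.
K' ⊕ ipad = 5c 45 46 44 47.  K' ⊕ opad = 36 2f 2c 2e 2d.
Inner input = (K'⊕ipad) ∥ m = 5c 45 46 44 47 ∥ 0f a1 0d 09.
Inner hash: even-index sum = 403 mod 256 = 147; odd-index sum = 165 mod 256 = 165 → 93 a5.
Outer input = (K'⊕opad) ∥ inner = 36 2f 2c 2e 2d ∥ 93 a5.
Outer hash (tag): even-index sum = 308 mod 256 = 52; odd-index sum = 240 mod 256 = 240 → 34 f0.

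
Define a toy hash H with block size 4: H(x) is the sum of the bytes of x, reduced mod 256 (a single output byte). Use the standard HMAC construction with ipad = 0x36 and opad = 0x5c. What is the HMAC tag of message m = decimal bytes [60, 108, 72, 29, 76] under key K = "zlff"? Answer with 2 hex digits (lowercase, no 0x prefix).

Key "zlff" = 7a 6c 66 66 is exactly B = 4 bytes: K' = 7a 6c 66 66.
K' ⊕ ipad = 4c 5a 50 50.  K' ⊕ opad = 26 30 3a 3a.
Inner input = (K'⊕ipad) ∥ m = 4c 5a 50 50 ∥ 3c 6c 48 1d 4c.
Inner hash: sum = 76+90+80+80+60+108+72+29+76 = 671; mod 256 = 159 → 9f.
Outer input = (K'⊕opad) ∥ inner = 26 30 3a 3a ∥ 9f.
Outer hash (tag): sum = 38+48+58+58+159 = 361; mod 256 = 105 → 69.

69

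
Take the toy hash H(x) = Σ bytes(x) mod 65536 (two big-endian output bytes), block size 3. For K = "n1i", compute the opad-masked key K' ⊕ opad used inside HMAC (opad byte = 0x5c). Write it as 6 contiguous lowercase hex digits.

Key "n1i" = 6e 31 69 is exactly B = 3 bytes: K' = 6e 31 69.
XOR each byte with 0x5c: 6e⊕5c=32, 31⊕5c=6d, 69⊕5c=35.

326d35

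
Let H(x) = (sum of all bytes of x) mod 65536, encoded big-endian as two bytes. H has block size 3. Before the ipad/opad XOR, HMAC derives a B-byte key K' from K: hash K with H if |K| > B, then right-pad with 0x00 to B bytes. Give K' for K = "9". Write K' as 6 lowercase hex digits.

Key "9" = 39 is 1 byte ≤ B = 3; zero-pad to 3 bytes: K' = 39 00 00.

390000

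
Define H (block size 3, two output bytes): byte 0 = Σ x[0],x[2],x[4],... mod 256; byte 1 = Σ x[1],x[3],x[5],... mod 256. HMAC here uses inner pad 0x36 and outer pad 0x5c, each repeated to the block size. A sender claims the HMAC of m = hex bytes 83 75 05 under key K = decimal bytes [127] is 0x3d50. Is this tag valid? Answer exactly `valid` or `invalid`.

Key decimal bytes [127] = 7f is 1 byte ≤ B = 3; zero-pad to 3 bytes: K' = 7f 00 00.
K' ⊕ ipad = 49 36 36; K' ⊕ opad = 23 5c 5c.
Inner hash: even-index sum = 244 mod 256 = 244; odd-index sum = 190 mod 256 = 190 → f4 be.
Outer hash (recomputed tag): even-index sum = 317 mod 256 = 61; odd-index sum = 336 mod 256 = 80 → 3d 50.
Recomputed tag = 3d50; claimed = 3d50 → match.

valid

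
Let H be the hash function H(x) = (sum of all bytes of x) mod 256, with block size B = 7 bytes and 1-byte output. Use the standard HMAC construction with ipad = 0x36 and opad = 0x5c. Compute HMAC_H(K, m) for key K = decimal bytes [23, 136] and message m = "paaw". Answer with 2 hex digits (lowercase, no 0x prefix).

Key decimal bytes [23, 136] = 17 88 is 2 bytes ≤ B = 7; zero-pad to 7 bytes: K' = 17 88 00 00 00 00 00.
K' ⊕ ipad = 21 be 36 36 36 36 36.  K' ⊕ opad = 4b d4 5c 5c 5c 5c 5c.
Inner input = (K'⊕ipad) ∥ m = 21 be 36 36 36 36 36 ∥ 70 61 61 77.
Inner hash: sum = 33+190+54+54+54+54+54+112+97+97+119 = 918; mod 256 = 150 → 96.
Outer input = (K'⊕opad) ∥ inner = 4b d4 5c 5c 5c 5c 5c ∥ 96.
Outer hash (tag): sum = 75+212+92+92+92+92+92+150 = 897; mod 256 = 129 → 81.

81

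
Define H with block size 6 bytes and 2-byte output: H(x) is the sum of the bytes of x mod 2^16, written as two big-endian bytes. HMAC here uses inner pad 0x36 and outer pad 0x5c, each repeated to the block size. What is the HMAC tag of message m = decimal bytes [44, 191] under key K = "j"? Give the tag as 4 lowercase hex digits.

Key "j" = 6a is 1 byte ≤ B = 6; zero-pad to 6 bytes: K' = 6a 00 00 00 00 00.
K' ⊕ ipad = 5c 36 36 36 36 36.  K' ⊕ opad = 36 5c 5c 5c 5c 5c.
Inner input = (K'⊕ipad) ∥ m = 5c 36 36 36 36 36 ∥ 2c bf.
Inner hash: sum = 92+54+54+54+54+54+44+191 = 597 → 02 55.
Outer input = (K'⊕opad) ∥ inner = 36 5c 5c 5c 5c 5c ∥ 02 55.
Outer hash (tag): sum = 54+92+92+92+92+92+2+85 = 601 → 02 59.

0259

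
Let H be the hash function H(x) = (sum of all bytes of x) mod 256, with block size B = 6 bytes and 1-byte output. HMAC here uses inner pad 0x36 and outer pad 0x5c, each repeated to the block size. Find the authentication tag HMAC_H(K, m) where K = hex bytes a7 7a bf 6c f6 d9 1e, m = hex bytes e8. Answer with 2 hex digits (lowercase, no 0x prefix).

36

Key hex bytes a7 7a bf 6c f6 d9 1e is 7 bytes > B = 6, so hash it first: H(key) = 39, then zero-pad to 6 bytes: K' = 39 00 00 00 00 00.
K' ⊕ ipad = 0f 36 36 36 36 36.  K' ⊕ opad = 65 5c 5c 5c 5c 5c.
Inner input = (K'⊕ipad) ∥ m = 0f 36 36 36 36 36 ∥ e8.
Inner hash: sum = 15+54+54+54+54+54+232 = 517; mod 256 = 5 → 05.
Outer input = (K'⊕opad) ∥ inner = 65 5c 5c 5c 5c 5c ∥ 05.
Outer hash (tag): sum = 101+92+92+92+92+92+5 = 566; mod 256 = 54 → 36.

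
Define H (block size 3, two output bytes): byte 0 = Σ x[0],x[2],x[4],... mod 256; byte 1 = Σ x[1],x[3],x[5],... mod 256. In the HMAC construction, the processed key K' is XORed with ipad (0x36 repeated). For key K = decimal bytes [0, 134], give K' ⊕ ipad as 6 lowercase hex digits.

Key decimal bytes [0, 134] = 00 86 is 2 bytes ≤ B = 3; zero-pad to 3 bytes: K' = 00 86 00.
XOR each byte with 0x36: 00⊕36=36, 86⊕36=b0, 00⊕36=36.

36b036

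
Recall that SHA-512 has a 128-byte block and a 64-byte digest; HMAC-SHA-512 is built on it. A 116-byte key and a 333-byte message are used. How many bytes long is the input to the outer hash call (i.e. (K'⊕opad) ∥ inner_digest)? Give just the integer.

192

Key is 116 ≤ 128 bytes, zero-padded: |K'| = 128.
Outer input = (K'⊕opad) ∥ H(inner) → 128 + 64 = 192 bytes.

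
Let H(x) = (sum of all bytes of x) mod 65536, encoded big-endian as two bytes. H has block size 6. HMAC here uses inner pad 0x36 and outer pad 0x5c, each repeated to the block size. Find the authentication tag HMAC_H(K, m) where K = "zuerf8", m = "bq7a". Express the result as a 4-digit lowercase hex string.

Key "zuerf8" = 7a 75 65 72 66 38 is exactly B = 6 bytes: K' = 7a 75 65 72 66 38.
K' ⊕ ipad = 4c 43 53 44 50 0e.  K' ⊕ opad = 26 29 39 2e 3a 64.
Inner input = (K'⊕ipad) ∥ m = 4c 43 53 44 50 0e ∥ 62 71 37 61.
Inner hash: sum = 76+67+83+68+80+14+98+113+55+97 = 751 → 02 ef.
Outer input = (K'⊕opad) ∥ inner = 26 29 39 2e 3a 64 ∥ 02 ef.
Outer hash (tag): sum = 38+41+57+46+58+100+2+239 = 581 → 02 45.

0245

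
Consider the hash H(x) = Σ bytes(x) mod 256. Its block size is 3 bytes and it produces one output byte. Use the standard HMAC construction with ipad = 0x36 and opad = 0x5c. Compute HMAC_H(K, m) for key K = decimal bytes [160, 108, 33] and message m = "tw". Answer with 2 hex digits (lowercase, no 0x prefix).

9b

Key decimal bytes [160, 108, 33] = a0 6c 21 is exactly B = 3 bytes: K' = a0 6c 21.
K' ⊕ ipad = 96 5a 17.  K' ⊕ opad = fc 30 7d.
Inner input = (K'⊕ipad) ∥ m = 96 5a 17 ∥ 74 77.
Inner hash: sum = 150+90+23+116+119 = 498; mod 256 = 242 → f2.
Outer input = (K'⊕opad) ∥ inner = fc 30 7d ∥ f2.
Outer hash (tag): sum = 252+48+125+242 = 667; mod 256 = 155 → 9b.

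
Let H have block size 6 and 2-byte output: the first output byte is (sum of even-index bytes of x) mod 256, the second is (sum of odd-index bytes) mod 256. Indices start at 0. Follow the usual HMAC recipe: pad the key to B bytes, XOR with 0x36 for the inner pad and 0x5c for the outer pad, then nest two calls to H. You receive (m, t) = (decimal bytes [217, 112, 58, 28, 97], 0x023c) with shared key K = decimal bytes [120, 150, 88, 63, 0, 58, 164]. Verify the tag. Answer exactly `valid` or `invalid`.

valid

Key decimal bytes [120, 150, 88, 63, 0, 58, 164] = 78 96 58 3f 00 3a a4 is 7 bytes > B = 6, so hash it first: H(key) = 74 0f, then zero-pad to 6 bytes: K' = 74 0f 00 00 00 00.
K' ⊕ ipad = 42 39 36 36 36 36; K' ⊕ opad = 28 53 5c 5c 5c 5c.
Inner hash: even-index sum = 546 mod 256 = 34; odd-index sum = 305 mod 256 = 49 → 22 31.
Outer hash (recomputed tag): even-index sum = 258 mod 256 = 2; odd-index sum = 316 mod 256 = 60 → 02 3c.
Recomputed tag = 023c; claimed = 023c → match.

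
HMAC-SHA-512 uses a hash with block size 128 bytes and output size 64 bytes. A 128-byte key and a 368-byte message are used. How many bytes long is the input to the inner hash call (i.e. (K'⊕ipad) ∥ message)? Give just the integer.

Key is 128 ≤ 128 bytes, zero-padded: |K'| = 128.
Inner input = (K'⊕ipad) ∥ m → 128 + 368 = 496 bytes.

496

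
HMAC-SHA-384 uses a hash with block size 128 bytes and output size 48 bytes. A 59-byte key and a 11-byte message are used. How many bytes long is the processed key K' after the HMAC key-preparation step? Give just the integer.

128

Key is 59 ≤ 128 bytes, zero-padded: |K'| = 128.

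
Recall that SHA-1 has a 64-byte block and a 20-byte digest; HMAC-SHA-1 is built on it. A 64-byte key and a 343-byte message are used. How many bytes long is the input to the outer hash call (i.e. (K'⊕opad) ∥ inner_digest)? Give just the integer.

84

Key is 64 ≤ 64 bytes, zero-padded: |K'| = 64.
Outer input = (K'⊕opad) ∥ H(inner) → 64 + 20 = 84 bytes.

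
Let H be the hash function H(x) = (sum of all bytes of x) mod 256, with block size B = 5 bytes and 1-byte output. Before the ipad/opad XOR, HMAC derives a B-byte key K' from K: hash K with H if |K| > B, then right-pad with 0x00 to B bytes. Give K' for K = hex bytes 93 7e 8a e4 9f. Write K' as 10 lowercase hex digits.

937e8ae49f

Key hex bytes 93 7e 8a e4 9f is exactly B = 5 bytes: K' = 93 7e 8a e4 9f.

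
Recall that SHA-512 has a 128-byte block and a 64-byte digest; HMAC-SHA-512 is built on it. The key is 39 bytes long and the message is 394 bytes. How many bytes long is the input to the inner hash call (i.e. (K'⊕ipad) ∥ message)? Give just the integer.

Key is 39 ≤ 128 bytes, zero-padded: |K'| = 128.
Inner input = (K'⊕ipad) ∥ m → 128 + 394 = 522 bytes.

522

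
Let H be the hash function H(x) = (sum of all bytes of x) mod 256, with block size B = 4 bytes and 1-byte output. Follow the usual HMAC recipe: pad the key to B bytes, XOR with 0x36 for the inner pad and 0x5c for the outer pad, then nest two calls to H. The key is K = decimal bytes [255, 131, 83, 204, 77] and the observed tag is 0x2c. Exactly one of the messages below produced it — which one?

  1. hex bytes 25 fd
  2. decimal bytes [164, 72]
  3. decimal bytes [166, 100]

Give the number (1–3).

2

Key decimal bytes [255, 131, 83, 204, 77] = ff 83 53 cc 4d is 5 bytes > B = 4, so hash it first: H(key) = ee, then zero-pad to 4 bytes: K' = ee 00 00 00.
K' ⊕ ipad = d8 36 36 36; K' ⊕ opad = b2 5c 5c 5c.
m1: inner = H(d8 36 36 36 25 fd) = 9c; tag = H(b2 5c 5c 5c 9c) = 62
m2: inner = H(d8 36 36 36 a4 48) = 66; tag = H(b2 5c 5c 5c 66) = 2c ← matches
m3: inner = H(d8 36 36 36 a6 64) = 84; tag = H(b2 5c 5c 5c 84) = 4a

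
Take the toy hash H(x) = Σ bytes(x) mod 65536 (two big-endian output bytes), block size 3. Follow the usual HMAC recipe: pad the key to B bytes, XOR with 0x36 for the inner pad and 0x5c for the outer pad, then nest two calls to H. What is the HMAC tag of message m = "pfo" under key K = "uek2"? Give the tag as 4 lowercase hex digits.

01d8

Key "uek2" = 75 65 6b 32 is 4 bytes > B = 3, so hash it first: H(key) = 01 77, then zero-pad to 3 bytes: K' = 01 77 00.
K' ⊕ ipad = 37 41 36.  K' ⊕ opad = 5d 2b 5c.
Inner input = (K'⊕ipad) ∥ m = 37 41 36 ∥ 70 66 6f.
Inner hash: sum = 55+65+54+112+102+111 = 499 → 01 f3.
Outer input = (K'⊕opad) ∥ inner = 5d 2b 5c ∥ 01 f3.
Outer hash (tag): sum = 93+43+92+1+243 = 472 → 01 d8.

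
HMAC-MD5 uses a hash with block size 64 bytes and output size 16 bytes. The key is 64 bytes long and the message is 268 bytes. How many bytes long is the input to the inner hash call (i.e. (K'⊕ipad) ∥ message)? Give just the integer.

Key is 64 ≤ 64 bytes, zero-padded: |K'| = 64.
Inner input = (K'⊕ipad) ∥ m → 64 + 268 = 332 bytes.

332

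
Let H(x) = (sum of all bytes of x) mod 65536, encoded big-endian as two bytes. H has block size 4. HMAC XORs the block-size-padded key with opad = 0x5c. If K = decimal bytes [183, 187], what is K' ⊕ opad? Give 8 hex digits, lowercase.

Key decimal bytes [183, 187] = b7 bb is 2 bytes ≤ B = 4; zero-pad to 4 bytes: K' = b7 bb 00 00.
XOR each byte with 0x5c: b7⊕5c=eb, bb⊕5c=e7, 00⊕5c=5c, 00⊕5c=5c.

ebe75c5c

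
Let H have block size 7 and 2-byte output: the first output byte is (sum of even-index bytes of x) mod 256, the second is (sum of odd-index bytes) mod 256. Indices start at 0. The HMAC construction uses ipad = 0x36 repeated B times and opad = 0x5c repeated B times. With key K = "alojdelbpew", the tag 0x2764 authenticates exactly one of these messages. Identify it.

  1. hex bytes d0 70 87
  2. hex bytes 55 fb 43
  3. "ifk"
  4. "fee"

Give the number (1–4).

Key "alojdelbpew" = 61 6c 6f 6a 64 65 6c 62 70 65 77 is 11 bytes > B = 7, so hash it first: H(key) = 87 02, then zero-pad to 7 bytes: K' = 87 02 00 00 00 00 00.
K' ⊕ ipad = b1 34 36 36 36 36 36; K' ⊕ opad = db 5e 5c 5c 5c 5c 5c.
m1: inner = H(b1 34 36 36 36 36 36 d0 70 87) = c3 f7; tag = H(db 5e 5c 5c 5c 5c 5c c3 f7) = e6d9
m2: inner = H(b1 34 36 36 36 36 36 55 fb 43) = 4e 38; tag = H(db 5e 5c 5c 5c 5c 5c 4e 38) = 2764 ← matches
m3: inner = H(b1 34 36 36 36 36 36 69 66 6b) = b9 74; tag = H(db 5e 5c 5c 5c 5c 5c b9 74) = 63cf
m4: inner = H(b1 34 36 36 36 36 36 66 65 65) = b8 6b; tag = H(db 5e 5c 5c 5c 5c 5c b8 6b) = 5ace

2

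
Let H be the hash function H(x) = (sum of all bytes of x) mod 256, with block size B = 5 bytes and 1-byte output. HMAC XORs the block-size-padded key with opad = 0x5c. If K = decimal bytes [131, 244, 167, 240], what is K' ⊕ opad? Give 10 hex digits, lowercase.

Key decimal bytes [131, 244, 167, 240] = 83 f4 a7 f0 is 4 bytes ≤ B = 5; zero-pad to 5 bytes: K' = 83 f4 a7 f0 00.
XOR each byte with 0x5c: 83⊕5c=df, f4⊕5c=a8, a7⊕5c=fb, f0⊕5c=ac, 00⊕5c=5c.

dfa8fbac5c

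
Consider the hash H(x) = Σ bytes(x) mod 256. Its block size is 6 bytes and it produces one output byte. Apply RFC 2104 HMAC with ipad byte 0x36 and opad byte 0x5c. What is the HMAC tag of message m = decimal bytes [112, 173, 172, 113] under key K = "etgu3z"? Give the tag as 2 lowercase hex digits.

Key "etgu3z" = 65 74 67 75 33 7a is exactly B = 6 bytes: K' = 65 74 67 75 33 7a.
K' ⊕ ipad = 53 42 51 43 05 4c.  K' ⊕ opad = 39 28 3b 29 6f 26.
Inner input = (K'⊕ipad) ∥ m = 53 42 51 43 05 4c ∥ 70 ad ac 71.
Inner hash: sum = 83+66+81+67+5+76+112+173+172+113 = 948; mod 256 = 180 → b4.
Outer input = (K'⊕opad) ∥ inner = 39 28 3b 29 6f 26 ∥ b4.
Outer hash (tag): sum = 57+40+59+41+111+38+180 = 526; mod 256 = 14 → 0e.

0e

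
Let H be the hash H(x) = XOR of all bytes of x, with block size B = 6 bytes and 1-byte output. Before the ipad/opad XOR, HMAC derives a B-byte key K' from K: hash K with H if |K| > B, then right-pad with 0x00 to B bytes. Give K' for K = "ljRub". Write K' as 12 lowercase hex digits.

6c6a52756200

Key "ljRub" = 6c 6a 52 75 62 is 5 bytes ≤ B = 6; zero-pad to 6 bytes: K' = 6c 6a 52 75 62 00.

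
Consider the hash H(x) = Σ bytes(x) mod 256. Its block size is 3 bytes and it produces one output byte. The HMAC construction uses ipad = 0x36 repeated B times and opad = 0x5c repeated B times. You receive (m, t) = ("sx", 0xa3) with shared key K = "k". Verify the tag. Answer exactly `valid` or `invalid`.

valid

Key "k" = 6b is 1 byte ≤ B = 3; zero-pad to 3 bytes: K' = 6b 00 00.
K' ⊕ ipad = 5d 36 36; K' ⊕ opad = 37 5c 5c.
Inner hash: sum = 93+54+54+115+120 = 436; mod 256 = 180 → b4.
Outer hash (recomputed tag): sum = 55+92+92+180 = 419; mod 256 = 163 → a3.
Recomputed tag = a3; claimed = a3 → match.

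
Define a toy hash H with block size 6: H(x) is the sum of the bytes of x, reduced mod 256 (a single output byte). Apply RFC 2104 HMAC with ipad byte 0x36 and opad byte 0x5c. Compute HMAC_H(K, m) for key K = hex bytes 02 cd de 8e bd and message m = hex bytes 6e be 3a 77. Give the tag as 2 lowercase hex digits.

Key hex bytes 02 cd de 8e bd is 5 bytes ≤ B = 6; zero-pad to 6 bytes: K' = 02 cd de 8e bd 00.
K' ⊕ ipad = 34 fb e8 b8 8b 36.  K' ⊕ opad = 5e 91 82 d2 e1 5c.
Inner input = (K'⊕ipad) ∥ m = 34 fb e8 b8 8b 36 ∥ 6e be 3a 77.
Inner hash: sum = 52+251+232+184+139+54+110+190+58+119 = 1389; mod 256 = 109 → 6d.
Outer input = (K'⊕opad) ∥ inner = 5e 91 82 d2 e1 5c ∥ 6d.
Outer hash (tag): sum = 94+145+130+210+225+92+109 = 1005; mod 256 = 237 → ed.

ed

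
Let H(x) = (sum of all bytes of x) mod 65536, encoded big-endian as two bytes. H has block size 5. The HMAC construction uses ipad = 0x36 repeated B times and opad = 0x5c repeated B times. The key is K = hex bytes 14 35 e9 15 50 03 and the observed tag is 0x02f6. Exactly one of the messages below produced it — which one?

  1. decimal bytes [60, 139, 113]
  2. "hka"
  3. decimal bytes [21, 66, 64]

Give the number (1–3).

Key hex bytes 14 35 e9 15 50 03 is 6 bytes > B = 5, so hash it first: H(key) = 01 9a, then zero-pad to 5 bytes: K' = 01 9a 00 00 00.
K' ⊕ ipad = 37 ac 36 36 36; K' ⊕ opad = 5d c6 5c 5c 5c.
m1: inner = H(37 ac 36 36 36 3c 8b 71) = 02 bd; tag = H(5d c6 5c 5c 5c 02 bd) = 02f6 ← matches
m2: inner = H(37 ac 36 36 36 68 6b 61) = 02 b9; tag = H(5d c6 5c 5c 5c 02 b9) = 02f2
m3: inner = H(37 ac 36 36 36 15 42 40) = 02 1c; tag = H(5d c6 5c 5c 5c 02 1c) = 0255

1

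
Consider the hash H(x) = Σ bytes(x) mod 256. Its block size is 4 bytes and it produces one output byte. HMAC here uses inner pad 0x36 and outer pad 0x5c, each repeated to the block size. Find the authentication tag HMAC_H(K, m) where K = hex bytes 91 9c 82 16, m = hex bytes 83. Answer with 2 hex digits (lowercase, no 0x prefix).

Key hex bytes 91 9c 82 16 is exactly B = 4 bytes: K' = 91 9c 82 16.
K' ⊕ ipad = a7 aa b4 20.  K' ⊕ opad = cd c0 de 4a.
Inner input = (K'⊕ipad) ∥ m = a7 aa b4 20 ∥ 83.
Inner hash: sum = 167+170+180+32+131 = 680; mod 256 = 168 → a8.
Outer input = (K'⊕opad) ∥ inner = cd c0 de 4a ∥ a8.
Outer hash (tag): sum = 205+192+222+74+168 = 861; mod 256 = 93 → 5d.

5d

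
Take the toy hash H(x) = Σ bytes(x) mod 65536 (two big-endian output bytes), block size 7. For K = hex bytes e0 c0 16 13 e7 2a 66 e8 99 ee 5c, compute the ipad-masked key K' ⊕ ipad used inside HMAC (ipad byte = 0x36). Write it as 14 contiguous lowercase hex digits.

303d3636363636

Key hex bytes e0 c0 16 13 e7 2a 66 e8 99 ee 5c is 11 bytes > B = 7, so hash it first: H(key) = 06 0b, then zero-pad to 7 bytes: K' = 06 0b 00 00 00 00 00.
XOR each byte with 0x36: 06⊕36=30, 0b⊕36=3d, 00⊕36=36, 00⊕36=36, 00⊕36=36, 00⊕36=36, 00⊕36=36.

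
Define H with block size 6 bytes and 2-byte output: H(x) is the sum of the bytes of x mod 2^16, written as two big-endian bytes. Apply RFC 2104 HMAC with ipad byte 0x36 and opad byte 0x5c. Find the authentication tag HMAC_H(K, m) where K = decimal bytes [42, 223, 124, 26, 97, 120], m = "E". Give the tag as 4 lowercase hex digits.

0227

Key decimal bytes [42, 223, 124, 26, 97, 120] = 2a df 7c 1a 61 78 is exactly B = 6 bytes: K' = 2a df 7c 1a 61 78.
K' ⊕ ipad = 1c e9 4a 2c 57 4e.  K' ⊕ opad = 76 83 20 46 3d 24.
Inner input = (K'⊕ipad) ∥ m = 1c e9 4a 2c 57 4e ∥ 45.
Inner hash: sum = 28+233+74+44+87+78+69 = 613 → 02 65.
Outer input = (K'⊕opad) ∥ inner = 76 83 20 46 3d 24 ∥ 02 65.
Outer hash (tag): sum = 118+131+32+70+61+36+2+101 = 551 → 02 27.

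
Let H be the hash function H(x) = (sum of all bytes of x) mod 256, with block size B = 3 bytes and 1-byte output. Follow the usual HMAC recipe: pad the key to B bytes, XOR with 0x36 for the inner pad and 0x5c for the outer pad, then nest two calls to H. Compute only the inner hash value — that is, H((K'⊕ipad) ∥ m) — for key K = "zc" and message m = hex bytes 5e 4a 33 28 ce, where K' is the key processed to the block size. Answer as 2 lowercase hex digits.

Key "zc" = 7a 63 is 2 bytes ≤ B = 3; zero-pad to 3 bytes: K' = 7a 63 00.
K' ⊕ ipad = 4c 55 36.
Inner input = 4c 55 36 ∥ 5e 4a 33 28 ce.
Inner hash: sum = 76+85+54+94+74+51+40+206 = 680; mod 256 = 168 → a8.

a8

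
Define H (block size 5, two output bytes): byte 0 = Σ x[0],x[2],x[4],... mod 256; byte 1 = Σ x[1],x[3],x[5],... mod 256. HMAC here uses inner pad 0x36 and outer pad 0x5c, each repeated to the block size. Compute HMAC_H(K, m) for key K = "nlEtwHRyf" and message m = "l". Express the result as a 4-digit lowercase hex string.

Key "nlEtwHRyf" = 6e 6c 45 74 77 48 52 79 66 is 9 bytes > B = 5, so hash it first: H(key) = e2 a1, then zero-pad to 5 bytes: K' = e2 a1 00 00 00.
K' ⊕ ipad = d4 97 36 36 36.  K' ⊕ opad = be fd 5c 5c 5c.
Inner input = (K'⊕ipad) ∥ m = d4 97 36 36 36 ∥ 6c.
Inner hash: even-index sum = 320 mod 256 = 64; odd-index sum = 313 mod 256 = 57 → 40 39.
Outer input = (K'⊕opad) ∥ inner = be fd 5c 5c 5c ∥ 40 39.
Outer hash (tag): even-index sum = 431 mod 256 = 175; odd-index sum = 409 mod 256 = 153 → af 99.

af99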